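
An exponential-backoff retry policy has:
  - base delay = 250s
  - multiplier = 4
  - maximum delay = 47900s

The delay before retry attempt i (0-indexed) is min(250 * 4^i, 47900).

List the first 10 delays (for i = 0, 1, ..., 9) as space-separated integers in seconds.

Computing each delay:
  i=0: min(250*4^0, 47900) = 250
  i=1: min(250*4^1, 47900) = 1000
  i=2: min(250*4^2, 47900) = 4000
  i=3: min(250*4^3, 47900) = 16000
  i=4: min(250*4^4, 47900) = 47900
  i=5: min(250*4^5, 47900) = 47900
  i=6: min(250*4^6, 47900) = 47900
  i=7: min(250*4^7, 47900) = 47900
  i=8: min(250*4^8, 47900) = 47900
  i=9: min(250*4^9, 47900) = 47900

Answer: 250 1000 4000 16000 47900 47900 47900 47900 47900 47900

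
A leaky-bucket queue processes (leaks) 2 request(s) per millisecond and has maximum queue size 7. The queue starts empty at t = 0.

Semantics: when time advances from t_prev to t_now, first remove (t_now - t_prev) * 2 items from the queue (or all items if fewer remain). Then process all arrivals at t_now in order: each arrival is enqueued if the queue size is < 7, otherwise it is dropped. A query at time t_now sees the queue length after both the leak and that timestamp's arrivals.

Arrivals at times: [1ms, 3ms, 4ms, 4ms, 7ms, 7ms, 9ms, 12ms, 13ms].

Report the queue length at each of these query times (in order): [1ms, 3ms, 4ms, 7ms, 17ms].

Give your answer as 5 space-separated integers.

Answer: 1 1 2 2 0

Derivation:
Queue lengths at query times:
  query t=1ms: backlog = 1
  query t=3ms: backlog = 1
  query t=4ms: backlog = 2
  query t=7ms: backlog = 2
  query t=17ms: backlog = 0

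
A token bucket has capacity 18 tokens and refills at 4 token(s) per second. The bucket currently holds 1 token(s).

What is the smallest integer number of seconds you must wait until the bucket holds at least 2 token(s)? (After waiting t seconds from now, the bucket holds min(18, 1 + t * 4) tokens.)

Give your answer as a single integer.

Need 1 + t * 4 >= 2, so t >= 1/4.
Smallest integer t = ceil(1/4) = 1.

Answer: 1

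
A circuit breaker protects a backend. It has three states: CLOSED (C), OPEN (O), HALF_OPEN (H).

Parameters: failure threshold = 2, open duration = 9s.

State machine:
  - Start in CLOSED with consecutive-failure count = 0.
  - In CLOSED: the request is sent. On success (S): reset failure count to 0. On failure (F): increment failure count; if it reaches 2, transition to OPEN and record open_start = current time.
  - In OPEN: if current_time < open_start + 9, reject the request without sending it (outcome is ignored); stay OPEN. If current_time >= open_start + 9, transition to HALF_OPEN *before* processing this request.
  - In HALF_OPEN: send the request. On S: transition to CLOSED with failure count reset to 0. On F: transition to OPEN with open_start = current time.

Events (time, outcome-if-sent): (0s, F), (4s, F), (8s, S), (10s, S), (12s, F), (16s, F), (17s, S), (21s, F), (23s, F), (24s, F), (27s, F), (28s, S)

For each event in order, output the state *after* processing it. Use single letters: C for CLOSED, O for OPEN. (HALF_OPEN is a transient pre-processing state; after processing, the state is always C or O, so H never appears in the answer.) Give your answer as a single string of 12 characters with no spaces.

State after each event:
  event#1 t=0s outcome=F: state=CLOSED
  event#2 t=4s outcome=F: state=OPEN
  event#3 t=8s outcome=S: state=OPEN
  event#4 t=10s outcome=S: state=OPEN
  event#5 t=12s outcome=F: state=OPEN
  event#6 t=16s outcome=F: state=OPEN
  event#7 t=17s outcome=S: state=OPEN
  event#8 t=21s outcome=F: state=OPEN
  event#9 t=23s outcome=F: state=OPEN
  event#10 t=24s outcome=F: state=OPEN
  event#11 t=27s outcome=F: state=OPEN
  event#12 t=28s outcome=S: state=OPEN

Answer: COOOOOOOOOOO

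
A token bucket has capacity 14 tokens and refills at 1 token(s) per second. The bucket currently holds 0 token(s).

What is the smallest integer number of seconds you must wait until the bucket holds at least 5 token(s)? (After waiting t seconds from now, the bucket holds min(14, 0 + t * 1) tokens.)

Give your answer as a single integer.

Answer: 5

Derivation:
Need 0 + t * 1 >= 5, so t >= 5/1.
Smallest integer t = ceil(5/1) = 5.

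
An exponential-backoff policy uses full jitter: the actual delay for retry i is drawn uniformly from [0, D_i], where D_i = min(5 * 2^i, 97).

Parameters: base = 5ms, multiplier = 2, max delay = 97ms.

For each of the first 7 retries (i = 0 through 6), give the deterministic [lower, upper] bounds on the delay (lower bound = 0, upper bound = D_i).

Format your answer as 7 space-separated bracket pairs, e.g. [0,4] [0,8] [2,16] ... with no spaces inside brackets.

Answer: [0,5] [0,10] [0,20] [0,40] [0,80] [0,97] [0,97]

Derivation:
Computing bounds per retry:
  i=0: D_i=min(5*2^0,97)=5, bounds=[0,5]
  i=1: D_i=min(5*2^1,97)=10, bounds=[0,10]
  i=2: D_i=min(5*2^2,97)=20, bounds=[0,20]
  i=3: D_i=min(5*2^3,97)=40, bounds=[0,40]
  i=4: D_i=min(5*2^4,97)=80, bounds=[0,80]
  i=5: D_i=min(5*2^5,97)=97, bounds=[0,97]
  i=6: D_i=min(5*2^6,97)=97, bounds=[0,97]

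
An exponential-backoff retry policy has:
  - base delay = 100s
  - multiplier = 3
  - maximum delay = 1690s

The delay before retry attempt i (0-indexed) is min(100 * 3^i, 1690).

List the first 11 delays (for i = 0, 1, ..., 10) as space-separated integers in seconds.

Computing each delay:
  i=0: min(100*3^0, 1690) = 100
  i=1: min(100*3^1, 1690) = 300
  i=2: min(100*3^2, 1690) = 900
  i=3: min(100*3^3, 1690) = 1690
  i=4: min(100*3^4, 1690) = 1690
  i=5: min(100*3^5, 1690) = 1690
  i=6: min(100*3^6, 1690) = 1690
  i=7: min(100*3^7, 1690) = 1690
  i=8: min(100*3^8, 1690) = 1690
  i=9: min(100*3^9, 1690) = 1690
  i=10: min(100*3^10, 1690) = 1690

Answer: 100 300 900 1690 1690 1690 1690 1690 1690 1690 1690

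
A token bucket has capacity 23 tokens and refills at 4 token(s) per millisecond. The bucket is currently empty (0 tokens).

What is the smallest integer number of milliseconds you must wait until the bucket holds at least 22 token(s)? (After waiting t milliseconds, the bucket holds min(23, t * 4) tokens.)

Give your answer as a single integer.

Need t * 4 >= 22, so t >= 22/4.
Smallest integer t = ceil(22/4) = 6.

Answer: 6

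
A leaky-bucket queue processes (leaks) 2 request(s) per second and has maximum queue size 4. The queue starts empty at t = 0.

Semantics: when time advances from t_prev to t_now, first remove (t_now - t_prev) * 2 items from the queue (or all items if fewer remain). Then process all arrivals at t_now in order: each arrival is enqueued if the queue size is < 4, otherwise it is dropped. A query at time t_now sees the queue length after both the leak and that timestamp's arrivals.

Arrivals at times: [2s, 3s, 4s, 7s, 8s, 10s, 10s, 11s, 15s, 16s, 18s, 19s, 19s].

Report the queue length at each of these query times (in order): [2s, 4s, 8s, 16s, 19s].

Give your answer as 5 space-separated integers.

Answer: 1 1 1 1 2

Derivation:
Queue lengths at query times:
  query t=2s: backlog = 1
  query t=4s: backlog = 1
  query t=8s: backlog = 1
  query t=16s: backlog = 1
  query t=19s: backlog = 2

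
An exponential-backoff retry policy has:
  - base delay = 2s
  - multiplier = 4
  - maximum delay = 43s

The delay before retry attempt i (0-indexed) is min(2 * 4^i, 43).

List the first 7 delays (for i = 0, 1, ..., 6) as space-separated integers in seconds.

Answer: 2 8 32 43 43 43 43

Derivation:
Computing each delay:
  i=0: min(2*4^0, 43) = 2
  i=1: min(2*4^1, 43) = 8
  i=2: min(2*4^2, 43) = 32
  i=3: min(2*4^3, 43) = 43
  i=4: min(2*4^4, 43) = 43
  i=5: min(2*4^5, 43) = 43
  i=6: min(2*4^6, 43) = 43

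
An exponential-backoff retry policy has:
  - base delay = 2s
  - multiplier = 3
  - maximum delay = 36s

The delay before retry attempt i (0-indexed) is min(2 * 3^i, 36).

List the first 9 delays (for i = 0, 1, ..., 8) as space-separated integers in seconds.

Computing each delay:
  i=0: min(2*3^0, 36) = 2
  i=1: min(2*3^1, 36) = 6
  i=2: min(2*3^2, 36) = 18
  i=3: min(2*3^3, 36) = 36
  i=4: min(2*3^4, 36) = 36
  i=5: min(2*3^5, 36) = 36
  i=6: min(2*3^6, 36) = 36
  i=7: min(2*3^7, 36) = 36
  i=8: min(2*3^8, 36) = 36

Answer: 2 6 18 36 36 36 36 36 36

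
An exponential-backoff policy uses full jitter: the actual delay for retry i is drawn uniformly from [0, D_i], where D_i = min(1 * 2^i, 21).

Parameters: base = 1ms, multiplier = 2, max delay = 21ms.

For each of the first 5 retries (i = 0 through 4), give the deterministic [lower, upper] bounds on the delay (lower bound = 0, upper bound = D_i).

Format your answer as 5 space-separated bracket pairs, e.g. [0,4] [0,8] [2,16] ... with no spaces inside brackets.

Computing bounds per retry:
  i=0: D_i=min(1*2^0,21)=1, bounds=[0,1]
  i=1: D_i=min(1*2^1,21)=2, bounds=[0,2]
  i=2: D_i=min(1*2^2,21)=4, bounds=[0,4]
  i=3: D_i=min(1*2^3,21)=8, bounds=[0,8]
  i=4: D_i=min(1*2^4,21)=16, bounds=[0,16]

Answer: [0,1] [0,2] [0,4] [0,8] [0,16]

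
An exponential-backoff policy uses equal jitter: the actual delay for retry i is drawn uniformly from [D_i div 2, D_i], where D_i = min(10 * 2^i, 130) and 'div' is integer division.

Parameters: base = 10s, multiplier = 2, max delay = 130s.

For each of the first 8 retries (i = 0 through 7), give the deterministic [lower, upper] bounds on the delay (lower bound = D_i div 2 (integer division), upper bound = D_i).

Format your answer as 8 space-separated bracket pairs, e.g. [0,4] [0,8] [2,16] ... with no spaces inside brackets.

Computing bounds per retry:
  i=0: D_i=min(10*2^0,130)=10, bounds=[5,10]
  i=1: D_i=min(10*2^1,130)=20, bounds=[10,20]
  i=2: D_i=min(10*2^2,130)=40, bounds=[20,40]
  i=3: D_i=min(10*2^3,130)=80, bounds=[40,80]
  i=4: D_i=min(10*2^4,130)=130, bounds=[65,130]
  i=5: D_i=min(10*2^5,130)=130, bounds=[65,130]
  i=6: D_i=min(10*2^6,130)=130, bounds=[65,130]
  i=7: D_i=min(10*2^7,130)=130, bounds=[65,130]

Answer: [5,10] [10,20] [20,40] [40,80] [65,130] [65,130] [65,130] [65,130]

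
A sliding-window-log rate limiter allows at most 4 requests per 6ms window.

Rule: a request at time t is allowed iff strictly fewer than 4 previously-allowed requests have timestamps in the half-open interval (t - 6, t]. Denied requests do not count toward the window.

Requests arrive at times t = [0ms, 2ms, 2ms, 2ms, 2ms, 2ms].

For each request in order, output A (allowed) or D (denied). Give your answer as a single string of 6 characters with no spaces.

Answer: AAAADD

Derivation:
Tracking allowed requests in the window:
  req#1 t=0ms: ALLOW
  req#2 t=2ms: ALLOW
  req#3 t=2ms: ALLOW
  req#4 t=2ms: ALLOW
  req#5 t=2ms: DENY
  req#6 t=2ms: DENY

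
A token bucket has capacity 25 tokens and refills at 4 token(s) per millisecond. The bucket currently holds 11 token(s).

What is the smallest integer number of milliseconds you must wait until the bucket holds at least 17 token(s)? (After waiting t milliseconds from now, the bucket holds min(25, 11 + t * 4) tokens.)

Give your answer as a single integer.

Need 11 + t * 4 >= 17, so t >= 6/4.
Smallest integer t = ceil(6/4) = 2.

Answer: 2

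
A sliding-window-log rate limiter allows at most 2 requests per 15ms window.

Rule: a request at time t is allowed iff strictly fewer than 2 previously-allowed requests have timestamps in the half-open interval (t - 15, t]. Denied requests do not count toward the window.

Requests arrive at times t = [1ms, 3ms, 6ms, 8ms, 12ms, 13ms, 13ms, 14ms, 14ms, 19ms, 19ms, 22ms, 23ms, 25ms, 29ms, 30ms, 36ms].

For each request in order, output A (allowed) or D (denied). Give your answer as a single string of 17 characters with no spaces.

Answer: AADDDDDDDAADDDDDA

Derivation:
Tracking allowed requests in the window:
  req#1 t=1ms: ALLOW
  req#2 t=3ms: ALLOW
  req#3 t=6ms: DENY
  req#4 t=8ms: DENY
  req#5 t=12ms: DENY
  req#6 t=13ms: DENY
  req#7 t=13ms: DENY
  req#8 t=14ms: DENY
  req#9 t=14ms: DENY
  req#10 t=19ms: ALLOW
  req#11 t=19ms: ALLOW
  req#12 t=22ms: DENY
  req#13 t=23ms: DENY
  req#14 t=25ms: DENY
  req#15 t=29ms: DENY
  req#16 t=30ms: DENY
  req#17 t=36ms: ALLOW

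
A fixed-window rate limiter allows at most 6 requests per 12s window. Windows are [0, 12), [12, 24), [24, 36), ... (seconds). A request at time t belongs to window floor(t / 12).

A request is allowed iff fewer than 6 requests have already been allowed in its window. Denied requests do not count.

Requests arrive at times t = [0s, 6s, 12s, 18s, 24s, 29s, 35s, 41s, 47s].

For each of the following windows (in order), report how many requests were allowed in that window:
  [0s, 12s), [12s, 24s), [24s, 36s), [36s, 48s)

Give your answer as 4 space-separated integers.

Processing requests:
  req#1 t=0s (window 0): ALLOW
  req#2 t=6s (window 0): ALLOW
  req#3 t=12s (window 1): ALLOW
  req#4 t=18s (window 1): ALLOW
  req#5 t=24s (window 2): ALLOW
  req#6 t=29s (window 2): ALLOW
  req#7 t=35s (window 2): ALLOW
  req#8 t=41s (window 3): ALLOW
  req#9 t=47s (window 3): ALLOW

Allowed counts by window: 2 2 3 2

Answer: 2 2 3 2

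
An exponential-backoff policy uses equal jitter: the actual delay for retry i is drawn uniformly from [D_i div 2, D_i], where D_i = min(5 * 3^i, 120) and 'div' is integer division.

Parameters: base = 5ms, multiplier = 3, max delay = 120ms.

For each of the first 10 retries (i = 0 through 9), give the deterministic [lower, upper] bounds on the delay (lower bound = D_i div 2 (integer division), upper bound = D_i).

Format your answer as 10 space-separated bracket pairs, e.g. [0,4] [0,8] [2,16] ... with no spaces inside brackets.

Answer: [2,5] [7,15] [22,45] [60,120] [60,120] [60,120] [60,120] [60,120] [60,120] [60,120]

Derivation:
Computing bounds per retry:
  i=0: D_i=min(5*3^0,120)=5, bounds=[2,5]
  i=1: D_i=min(5*3^1,120)=15, bounds=[7,15]
  i=2: D_i=min(5*3^2,120)=45, bounds=[22,45]
  i=3: D_i=min(5*3^3,120)=120, bounds=[60,120]
  i=4: D_i=min(5*3^4,120)=120, bounds=[60,120]
  i=5: D_i=min(5*3^5,120)=120, bounds=[60,120]
  i=6: D_i=min(5*3^6,120)=120, bounds=[60,120]
  i=7: D_i=min(5*3^7,120)=120, bounds=[60,120]
  i=8: D_i=min(5*3^8,120)=120, bounds=[60,120]
  i=9: D_i=min(5*3^9,120)=120, bounds=[60,120]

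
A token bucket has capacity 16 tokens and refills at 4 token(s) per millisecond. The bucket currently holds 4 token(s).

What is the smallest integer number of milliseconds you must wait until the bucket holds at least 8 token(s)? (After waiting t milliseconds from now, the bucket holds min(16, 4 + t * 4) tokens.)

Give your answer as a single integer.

Need 4 + t * 4 >= 8, so t >= 4/4.
Smallest integer t = ceil(4/4) = 1.

Answer: 1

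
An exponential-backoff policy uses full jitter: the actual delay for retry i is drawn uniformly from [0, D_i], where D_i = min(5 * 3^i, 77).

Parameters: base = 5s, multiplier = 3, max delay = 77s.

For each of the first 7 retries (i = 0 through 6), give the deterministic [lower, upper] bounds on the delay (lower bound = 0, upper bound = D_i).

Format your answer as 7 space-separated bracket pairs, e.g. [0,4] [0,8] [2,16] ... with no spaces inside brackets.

Computing bounds per retry:
  i=0: D_i=min(5*3^0,77)=5, bounds=[0,5]
  i=1: D_i=min(5*3^1,77)=15, bounds=[0,15]
  i=2: D_i=min(5*3^2,77)=45, bounds=[0,45]
  i=3: D_i=min(5*3^3,77)=77, bounds=[0,77]
  i=4: D_i=min(5*3^4,77)=77, bounds=[0,77]
  i=5: D_i=min(5*3^5,77)=77, bounds=[0,77]
  i=6: D_i=min(5*3^6,77)=77, bounds=[0,77]

Answer: [0,5] [0,15] [0,45] [0,77] [0,77] [0,77] [0,77]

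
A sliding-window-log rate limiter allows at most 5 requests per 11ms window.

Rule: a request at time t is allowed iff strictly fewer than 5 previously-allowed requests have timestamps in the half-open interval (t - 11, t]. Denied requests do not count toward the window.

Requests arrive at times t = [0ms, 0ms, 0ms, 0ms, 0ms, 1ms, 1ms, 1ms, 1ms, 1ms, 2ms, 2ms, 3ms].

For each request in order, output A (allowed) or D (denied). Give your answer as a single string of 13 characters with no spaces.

Tracking allowed requests in the window:
  req#1 t=0ms: ALLOW
  req#2 t=0ms: ALLOW
  req#3 t=0ms: ALLOW
  req#4 t=0ms: ALLOW
  req#5 t=0ms: ALLOW
  req#6 t=1ms: DENY
  req#7 t=1ms: DENY
  req#8 t=1ms: DENY
  req#9 t=1ms: DENY
  req#10 t=1ms: DENY
  req#11 t=2ms: DENY
  req#12 t=2ms: DENY
  req#13 t=3ms: DENY

Answer: AAAAADDDDDDDD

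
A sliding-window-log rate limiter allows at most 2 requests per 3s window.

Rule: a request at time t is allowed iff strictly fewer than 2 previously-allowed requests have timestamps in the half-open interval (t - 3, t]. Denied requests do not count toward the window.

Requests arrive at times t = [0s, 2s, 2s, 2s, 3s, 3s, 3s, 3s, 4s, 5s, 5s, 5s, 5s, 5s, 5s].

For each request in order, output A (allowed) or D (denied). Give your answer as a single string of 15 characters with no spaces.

Answer: AADDADDDDADDDDD

Derivation:
Tracking allowed requests in the window:
  req#1 t=0s: ALLOW
  req#2 t=2s: ALLOW
  req#3 t=2s: DENY
  req#4 t=2s: DENY
  req#5 t=3s: ALLOW
  req#6 t=3s: DENY
  req#7 t=3s: DENY
  req#8 t=3s: DENY
  req#9 t=4s: DENY
  req#10 t=5s: ALLOW
  req#11 t=5s: DENY
  req#12 t=5s: DENY
  req#13 t=5s: DENY
  req#14 t=5s: DENY
  req#15 t=5s: DENY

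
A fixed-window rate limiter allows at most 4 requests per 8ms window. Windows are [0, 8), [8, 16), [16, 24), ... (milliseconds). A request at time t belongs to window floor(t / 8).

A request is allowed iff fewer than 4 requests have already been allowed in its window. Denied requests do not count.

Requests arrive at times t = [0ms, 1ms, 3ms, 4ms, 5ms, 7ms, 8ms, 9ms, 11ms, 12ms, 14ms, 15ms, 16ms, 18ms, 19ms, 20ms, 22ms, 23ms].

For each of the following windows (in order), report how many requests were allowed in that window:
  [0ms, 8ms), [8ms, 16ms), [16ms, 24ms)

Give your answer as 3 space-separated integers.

Processing requests:
  req#1 t=0ms (window 0): ALLOW
  req#2 t=1ms (window 0): ALLOW
  req#3 t=3ms (window 0): ALLOW
  req#4 t=4ms (window 0): ALLOW
  req#5 t=5ms (window 0): DENY
  req#6 t=7ms (window 0): DENY
  req#7 t=8ms (window 1): ALLOW
  req#8 t=9ms (window 1): ALLOW
  req#9 t=11ms (window 1): ALLOW
  req#10 t=12ms (window 1): ALLOW
  req#11 t=14ms (window 1): DENY
  req#12 t=15ms (window 1): DENY
  req#13 t=16ms (window 2): ALLOW
  req#14 t=18ms (window 2): ALLOW
  req#15 t=19ms (window 2): ALLOW
  req#16 t=20ms (window 2): ALLOW
  req#17 t=22ms (window 2): DENY
  req#18 t=23ms (window 2): DENY

Allowed counts by window: 4 4 4

Answer: 4 4 4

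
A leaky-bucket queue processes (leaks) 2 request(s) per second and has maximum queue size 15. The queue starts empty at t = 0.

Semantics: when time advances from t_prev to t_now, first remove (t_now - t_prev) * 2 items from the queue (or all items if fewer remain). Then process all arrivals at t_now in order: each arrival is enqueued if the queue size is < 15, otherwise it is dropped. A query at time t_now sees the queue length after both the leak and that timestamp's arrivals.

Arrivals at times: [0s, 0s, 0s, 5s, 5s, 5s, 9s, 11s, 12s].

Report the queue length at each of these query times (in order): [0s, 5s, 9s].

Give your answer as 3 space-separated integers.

Answer: 3 3 1

Derivation:
Queue lengths at query times:
  query t=0s: backlog = 3
  query t=5s: backlog = 3
  query t=9s: backlog = 1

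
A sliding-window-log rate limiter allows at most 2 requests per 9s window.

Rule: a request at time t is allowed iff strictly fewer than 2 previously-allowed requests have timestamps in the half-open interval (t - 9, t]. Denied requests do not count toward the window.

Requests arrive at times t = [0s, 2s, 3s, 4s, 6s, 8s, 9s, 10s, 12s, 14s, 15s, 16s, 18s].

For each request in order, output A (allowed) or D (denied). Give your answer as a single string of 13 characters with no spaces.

Tracking allowed requests in the window:
  req#1 t=0s: ALLOW
  req#2 t=2s: ALLOW
  req#3 t=3s: DENY
  req#4 t=4s: DENY
  req#5 t=6s: DENY
  req#6 t=8s: DENY
  req#7 t=9s: ALLOW
  req#8 t=10s: DENY
  req#9 t=12s: ALLOW
  req#10 t=14s: DENY
  req#11 t=15s: DENY
  req#12 t=16s: DENY
  req#13 t=18s: ALLOW

Answer: AADDDDADADDDA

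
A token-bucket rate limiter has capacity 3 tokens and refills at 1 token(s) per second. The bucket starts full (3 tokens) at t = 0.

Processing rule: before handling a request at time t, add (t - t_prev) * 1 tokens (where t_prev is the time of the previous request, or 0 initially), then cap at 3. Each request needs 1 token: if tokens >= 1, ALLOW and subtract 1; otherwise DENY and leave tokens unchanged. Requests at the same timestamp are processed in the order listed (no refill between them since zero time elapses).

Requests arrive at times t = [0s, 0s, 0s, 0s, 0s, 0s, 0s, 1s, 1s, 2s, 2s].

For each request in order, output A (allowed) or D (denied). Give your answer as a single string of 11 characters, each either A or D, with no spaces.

Simulating step by step:
  req#1 t=0s: ALLOW
  req#2 t=0s: ALLOW
  req#3 t=0s: ALLOW
  req#4 t=0s: DENY
  req#5 t=0s: DENY
  req#6 t=0s: DENY
  req#7 t=0s: DENY
  req#8 t=1s: ALLOW
  req#9 t=1s: DENY
  req#10 t=2s: ALLOW
  req#11 t=2s: DENY

Answer: AAADDDDADAD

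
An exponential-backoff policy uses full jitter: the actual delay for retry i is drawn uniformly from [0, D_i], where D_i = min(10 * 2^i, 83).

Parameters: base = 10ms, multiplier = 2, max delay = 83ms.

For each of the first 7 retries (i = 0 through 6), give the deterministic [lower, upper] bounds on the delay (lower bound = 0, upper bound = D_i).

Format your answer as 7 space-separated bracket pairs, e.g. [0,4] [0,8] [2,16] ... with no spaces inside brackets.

Computing bounds per retry:
  i=0: D_i=min(10*2^0,83)=10, bounds=[0,10]
  i=1: D_i=min(10*2^1,83)=20, bounds=[0,20]
  i=2: D_i=min(10*2^2,83)=40, bounds=[0,40]
  i=3: D_i=min(10*2^3,83)=80, bounds=[0,80]
  i=4: D_i=min(10*2^4,83)=83, bounds=[0,83]
  i=5: D_i=min(10*2^5,83)=83, bounds=[0,83]
  i=6: D_i=min(10*2^6,83)=83, bounds=[0,83]

Answer: [0,10] [0,20] [0,40] [0,80] [0,83] [0,83] [0,83]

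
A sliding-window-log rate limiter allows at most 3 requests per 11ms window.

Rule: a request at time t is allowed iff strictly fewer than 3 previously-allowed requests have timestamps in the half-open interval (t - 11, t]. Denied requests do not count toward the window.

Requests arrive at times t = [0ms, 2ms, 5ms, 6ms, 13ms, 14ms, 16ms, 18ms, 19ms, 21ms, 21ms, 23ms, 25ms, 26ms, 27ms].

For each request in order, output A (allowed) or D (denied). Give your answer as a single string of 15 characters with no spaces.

Tracking allowed requests in the window:
  req#1 t=0ms: ALLOW
  req#2 t=2ms: ALLOW
  req#3 t=5ms: ALLOW
  req#4 t=6ms: DENY
  req#5 t=13ms: ALLOW
  req#6 t=14ms: ALLOW
  req#7 t=16ms: ALLOW
  req#8 t=18ms: DENY
  req#9 t=19ms: DENY
  req#10 t=21ms: DENY
  req#11 t=21ms: DENY
  req#12 t=23ms: DENY
  req#13 t=25ms: ALLOW
  req#14 t=26ms: ALLOW
  req#15 t=27ms: ALLOW

Answer: AAADAAADDDDDAAA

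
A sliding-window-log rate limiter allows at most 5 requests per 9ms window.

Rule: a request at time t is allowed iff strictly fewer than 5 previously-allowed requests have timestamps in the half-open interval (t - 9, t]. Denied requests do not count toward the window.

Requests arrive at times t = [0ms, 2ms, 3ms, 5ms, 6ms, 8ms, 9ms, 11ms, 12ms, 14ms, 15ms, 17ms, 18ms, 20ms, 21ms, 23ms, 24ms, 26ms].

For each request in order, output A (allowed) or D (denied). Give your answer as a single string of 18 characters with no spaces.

Answer: AAAAADAAAAADAAAAAD

Derivation:
Tracking allowed requests in the window:
  req#1 t=0ms: ALLOW
  req#2 t=2ms: ALLOW
  req#3 t=3ms: ALLOW
  req#4 t=5ms: ALLOW
  req#5 t=6ms: ALLOW
  req#6 t=8ms: DENY
  req#7 t=9ms: ALLOW
  req#8 t=11ms: ALLOW
  req#9 t=12ms: ALLOW
  req#10 t=14ms: ALLOW
  req#11 t=15ms: ALLOW
  req#12 t=17ms: DENY
  req#13 t=18ms: ALLOW
  req#14 t=20ms: ALLOW
  req#15 t=21ms: ALLOW
  req#16 t=23ms: ALLOW
  req#17 t=24ms: ALLOW
  req#18 t=26ms: DENY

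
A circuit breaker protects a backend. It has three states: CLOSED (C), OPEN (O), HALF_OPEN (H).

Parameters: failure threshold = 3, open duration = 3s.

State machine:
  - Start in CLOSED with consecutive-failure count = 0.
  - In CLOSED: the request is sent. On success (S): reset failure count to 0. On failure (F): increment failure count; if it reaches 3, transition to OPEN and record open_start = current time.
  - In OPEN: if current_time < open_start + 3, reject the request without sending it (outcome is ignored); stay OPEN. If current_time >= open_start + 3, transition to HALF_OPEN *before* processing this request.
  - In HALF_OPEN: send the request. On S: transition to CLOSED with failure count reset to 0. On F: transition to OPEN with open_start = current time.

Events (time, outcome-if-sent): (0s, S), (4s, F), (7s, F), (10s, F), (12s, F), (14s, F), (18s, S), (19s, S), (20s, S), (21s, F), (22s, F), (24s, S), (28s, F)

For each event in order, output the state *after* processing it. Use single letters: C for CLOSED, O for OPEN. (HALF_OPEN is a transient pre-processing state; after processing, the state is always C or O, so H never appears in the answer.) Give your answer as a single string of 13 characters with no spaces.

Answer: CCCOOOCCCCCCC

Derivation:
State after each event:
  event#1 t=0s outcome=S: state=CLOSED
  event#2 t=4s outcome=F: state=CLOSED
  event#3 t=7s outcome=F: state=CLOSED
  event#4 t=10s outcome=F: state=OPEN
  event#5 t=12s outcome=F: state=OPEN
  event#6 t=14s outcome=F: state=OPEN
  event#7 t=18s outcome=S: state=CLOSED
  event#8 t=19s outcome=S: state=CLOSED
  event#9 t=20s outcome=S: state=CLOSED
  event#10 t=21s outcome=F: state=CLOSED
  event#11 t=22s outcome=F: state=CLOSED
  event#12 t=24s outcome=S: state=CLOSED
  event#13 t=28s outcome=F: state=CLOSED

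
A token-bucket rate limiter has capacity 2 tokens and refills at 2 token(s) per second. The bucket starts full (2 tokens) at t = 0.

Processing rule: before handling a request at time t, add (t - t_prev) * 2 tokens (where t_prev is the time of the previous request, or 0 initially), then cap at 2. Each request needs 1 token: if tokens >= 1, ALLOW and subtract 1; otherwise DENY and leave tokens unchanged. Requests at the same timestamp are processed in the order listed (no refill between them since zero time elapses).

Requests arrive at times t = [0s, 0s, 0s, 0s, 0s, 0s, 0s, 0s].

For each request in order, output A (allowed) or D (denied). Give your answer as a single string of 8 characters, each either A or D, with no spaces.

Simulating step by step:
  req#1 t=0s: ALLOW
  req#2 t=0s: ALLOW
  req#3 t=0s: DENY
  req#4 t=0s: DENY
  req#5 t=0s: DENY
  req#6 t=0s: DENY
  req#7 t=0s: DENY
  req#8 t=0s: DENY

Answer: AADDDDDD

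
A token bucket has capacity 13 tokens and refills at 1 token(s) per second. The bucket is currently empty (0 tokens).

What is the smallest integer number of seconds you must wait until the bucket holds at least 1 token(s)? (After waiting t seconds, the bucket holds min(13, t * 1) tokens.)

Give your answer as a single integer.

Answer: 1

Derivation:
Need t * 1 >= 1, so t >= 1/1.
Smallest integer t = ceil(1/1) = 1.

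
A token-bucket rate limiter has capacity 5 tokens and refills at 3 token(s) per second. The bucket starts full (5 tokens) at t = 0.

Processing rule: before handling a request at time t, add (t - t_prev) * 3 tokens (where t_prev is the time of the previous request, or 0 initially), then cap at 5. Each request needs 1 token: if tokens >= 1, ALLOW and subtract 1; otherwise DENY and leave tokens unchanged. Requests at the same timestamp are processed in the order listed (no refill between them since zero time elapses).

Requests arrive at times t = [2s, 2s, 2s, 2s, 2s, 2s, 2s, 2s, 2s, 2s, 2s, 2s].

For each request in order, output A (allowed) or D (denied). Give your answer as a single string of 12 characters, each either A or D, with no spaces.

Answer: AAAAADDDDDDD

Derivation:
Simulating step by step:
  req#1 t=2s: ALLOW
  req#2 t=2s: ALLOW
  req#3 t=2s: ALLOW
  req#4 t=2s: ALLOW
  req#5 t=2s: ALLOW
  req#6 t=2s: DENY
  req#7 t=2s: DENY
  req#8 t=2s: DENY
  req#9 t=2s: DENY
  req#10 t=2s: DENY
  req#11 t=2s: DENY
  req#12 t=2s: DENY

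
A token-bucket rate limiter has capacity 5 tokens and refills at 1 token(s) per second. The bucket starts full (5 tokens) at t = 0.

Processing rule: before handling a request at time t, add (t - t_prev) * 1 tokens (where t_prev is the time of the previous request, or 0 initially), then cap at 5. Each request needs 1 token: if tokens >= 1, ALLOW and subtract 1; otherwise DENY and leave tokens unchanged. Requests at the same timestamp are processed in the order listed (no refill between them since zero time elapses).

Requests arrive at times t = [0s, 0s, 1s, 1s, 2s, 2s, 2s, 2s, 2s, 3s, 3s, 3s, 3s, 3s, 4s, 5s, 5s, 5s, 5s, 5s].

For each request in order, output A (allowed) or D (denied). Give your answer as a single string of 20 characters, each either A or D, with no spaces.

Simulating step by step:
  req#1 t=0s: ALLOW
  req#2 t=0s: ALLOW
  req#3 t=1s: ALLOW
  req#4 t=1s: ALLOW
  req#5 t=2s: ALLOW
  req#6 t=2s: ALLOW
  req#7 t=2s: ALLOW
  req#8 t=2s: DENY
  req#9 t=2s: DENY
  req#10 t=3s: ALLOW
  req#11 t=3s: DENY
  req#12 t=3s: DENY
  req#13 t=3s: DENY
  req#14 t=3s: DENY
  req#15 t=4s: ALLOW
  req#16 t=5s: ALLOW
  req#17 t=5s: DENY
  req#18 t=5s: DENY
  req#19 t=5s: DENY
  req#20 t=5s: DENY

Answer: AAAAAAADDADDDDAADDDD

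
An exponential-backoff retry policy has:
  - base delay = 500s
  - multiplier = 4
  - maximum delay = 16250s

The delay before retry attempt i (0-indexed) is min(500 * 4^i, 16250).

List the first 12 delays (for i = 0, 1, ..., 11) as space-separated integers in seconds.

Answer: 500 2000 8000 16250 16250 16250 16250 16250 16250 16250 16250 16250

Derivation:
Computing each delay:
  i=0: min(500*4^0, 16250) = 500
  i=1: min(500*4^1, 16250) = 2000
  i=2: min(500*4^2, 16250) = 8000
  i=3: min(500*4^3, 16250) = 16250
  i=4: min(500*4^4, 16250) = 16250
  i=5: min(500*4^5, 16250) = 16250
  i=6: min(500*4^6, 16250) = 16250
  i=7: min(500*4^7, 16250) = 16250
  i=8: min(500*4^8, 16250) = 16250
  i=9: min(500*4^9, 16250) = 16250
  i=10: min(500*4^10, 16250) = 16250
  i=11: min(500*4^11, 16250) = 16250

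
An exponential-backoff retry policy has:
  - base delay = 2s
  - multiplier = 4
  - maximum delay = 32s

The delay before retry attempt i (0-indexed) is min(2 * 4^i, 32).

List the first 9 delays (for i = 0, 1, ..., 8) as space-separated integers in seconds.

Answer: 2 8 32 32 32 32 32 32 32

Derivation:
Computing each delay:
  i=0: min(2*4^0, 32) = 2
  i=1: min(2*4^1, 32) = 8
  i=2: min(2*4^2, 32) = 32
  i=3: min(2*4^3, 32) = 32
  i=4: min(2*4^4, 32) = 32
  i=5: min(2*4^5, 32) = 32
  i=6: min(2*4^6, 32) = 32
  i=7: min(2*4^7, 32) = 32
  i=8: min(2*4^8, 32) = 32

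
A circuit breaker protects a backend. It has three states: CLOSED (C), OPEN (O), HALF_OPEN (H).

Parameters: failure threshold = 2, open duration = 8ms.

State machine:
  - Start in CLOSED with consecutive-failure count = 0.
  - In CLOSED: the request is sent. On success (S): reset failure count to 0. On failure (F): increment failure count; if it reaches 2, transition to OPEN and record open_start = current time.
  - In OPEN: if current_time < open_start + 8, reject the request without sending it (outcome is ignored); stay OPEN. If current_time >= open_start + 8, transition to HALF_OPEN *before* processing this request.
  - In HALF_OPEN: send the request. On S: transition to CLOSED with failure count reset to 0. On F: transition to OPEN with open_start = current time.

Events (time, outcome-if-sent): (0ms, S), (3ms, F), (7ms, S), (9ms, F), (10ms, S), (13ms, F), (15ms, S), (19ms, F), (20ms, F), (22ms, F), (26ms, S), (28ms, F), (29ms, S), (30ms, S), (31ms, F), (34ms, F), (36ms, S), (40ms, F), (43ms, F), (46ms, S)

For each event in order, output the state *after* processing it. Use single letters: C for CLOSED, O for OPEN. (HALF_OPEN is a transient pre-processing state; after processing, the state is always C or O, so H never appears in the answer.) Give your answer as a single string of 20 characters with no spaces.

State after each event:
  event#1 t=0ms outcome=S: state=CLOSED
  event#2 t=3ms outcome=F: state=CLOSED
  event#3 t=7ms outcome=S: state=CLOSED
  event#4 t=9ms outcome=F: state=CLOSED
  event#5 t=10ms outcome=S: state=CLOSED
  event#6 t=13ms outcome=F: state=CLOSED
  event#7 t=15ms outcome=S: state=CLOSED
  event#8 t=19ms outcome=F: state=CLOSED
  event#9 t=20ms outcome=F: state=OPEN
  event#10 t=22ms outcome=F: state=OPEN
  event#11 t=26ms outcome=S: state=OPEN
  event#12 t=28ms outcome=F: state=OPEN
  event#13 t=29ms outcome=S: state=OPEN
  event#14 t=30ms outcome=S: state=OPEN
  event#15 t=31ms outcome=F: state=OPEN
  event#16 t=34ms outcome=F: state=OPEN
  event#17 t=36ms outcome=S: state=CLOSED
  event#18 t=40ms outcome=F: state=CLOSED
  event#19 t=43ms outcome=F: state=OPEN
  event#20 t=46ms outcome=S: state=OPEN

Answer: CCCCCCCCOOOOOOOOCCOO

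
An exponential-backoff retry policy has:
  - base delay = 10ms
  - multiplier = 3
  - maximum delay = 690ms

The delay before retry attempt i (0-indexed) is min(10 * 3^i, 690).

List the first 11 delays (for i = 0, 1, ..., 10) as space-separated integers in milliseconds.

Computing each delay:
  i=0: min(10*3^0, 690) = 10
  i=1: min(10*3^1, 690) = 30
  i=2: min(10*3^2, 690) = 90
  i=3: min(10*3^3, 690) = 270
  i=4: min(10*3^4, 690) = 690
  i=5: min(10*3^5, 690) = 690
  i=6: min(10*3^6, 690) = 690
  i=7: min(10*3^7, 690) = 690
  i=8: min(10*3^8, 690) = 690
  i=9: min(10*3^9, 690) = 690
  i=10: min(10*3^10, 690) = 690

Answer: 10 30 90 270 690 690 690 690 690 690 690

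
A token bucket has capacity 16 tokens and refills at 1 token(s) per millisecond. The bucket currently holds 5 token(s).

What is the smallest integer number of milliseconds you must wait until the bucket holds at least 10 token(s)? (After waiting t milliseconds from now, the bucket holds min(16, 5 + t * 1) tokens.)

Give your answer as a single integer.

Answer: 5

Derivation:
Need 5 + t * 1 >= 10, so t >= 5/1.
Smallest integer t = ceil(5/1) = 5.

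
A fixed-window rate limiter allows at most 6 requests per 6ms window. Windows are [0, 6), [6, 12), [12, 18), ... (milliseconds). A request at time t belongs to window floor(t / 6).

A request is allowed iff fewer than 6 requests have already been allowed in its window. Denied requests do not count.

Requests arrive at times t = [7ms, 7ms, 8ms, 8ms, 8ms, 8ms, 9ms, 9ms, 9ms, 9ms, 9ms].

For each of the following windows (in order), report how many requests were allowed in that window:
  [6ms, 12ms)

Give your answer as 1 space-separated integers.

Answer: 6

Derivation:
Processing requests:
  req#1 t=7ms (window 1): ALLOW
  req#2 t=7ms (window 1): ALLOW
  req#3 t=8ms (window 1): ALLOW
  req#4 t=8ms (window 1): ALLOW
  req#5 t=8ms (window 1): ALLOW
  req#6 t=8ms (window 1): ALLOW
  req#7 t=9ms (window 1): DENY
  req#8 t=9ms (window 1): DENY
  req#9 t=9ms (window 1): DENY
  req#10 t=9ms (window 1): DENY
  req#11 t=9ms (window 1): DENY

Allowed counts by window: 6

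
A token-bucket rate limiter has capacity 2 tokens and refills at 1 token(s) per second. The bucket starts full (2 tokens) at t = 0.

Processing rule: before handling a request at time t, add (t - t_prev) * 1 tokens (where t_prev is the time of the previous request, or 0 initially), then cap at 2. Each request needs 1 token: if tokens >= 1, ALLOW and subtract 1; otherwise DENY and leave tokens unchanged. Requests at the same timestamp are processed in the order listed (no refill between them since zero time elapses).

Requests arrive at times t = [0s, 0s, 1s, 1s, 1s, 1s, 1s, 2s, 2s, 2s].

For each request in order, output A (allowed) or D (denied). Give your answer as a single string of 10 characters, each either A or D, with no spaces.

Answer: AAADDDDADD

Derivation:
Simulating step by step:
  req#1 t=0s: ALLOW
  req#2 t=0s: ALLOW
  req#3 t=1s: ALLOW
  req#4 t=1s: DENY
  req#5 t=1s: DENY
  req#6 t=1s: DENY
  req#7 t=1s: DENY
  req#8 t=2s: ALLOW
  req#9 t=2s: DENY
  req#10 t=2s: DENY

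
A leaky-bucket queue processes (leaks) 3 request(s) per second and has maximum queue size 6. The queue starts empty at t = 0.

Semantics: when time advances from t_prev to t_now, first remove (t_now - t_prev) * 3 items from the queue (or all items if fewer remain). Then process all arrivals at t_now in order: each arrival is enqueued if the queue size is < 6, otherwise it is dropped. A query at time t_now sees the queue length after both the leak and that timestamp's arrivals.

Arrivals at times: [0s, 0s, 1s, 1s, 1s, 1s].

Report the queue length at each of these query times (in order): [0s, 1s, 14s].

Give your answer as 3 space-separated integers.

Queue lengths at query times:
  query t=0s: backlog = 2
  query t=1s: backlog = 4
  query t=14s: backlog = 0

Answer: 2 4 0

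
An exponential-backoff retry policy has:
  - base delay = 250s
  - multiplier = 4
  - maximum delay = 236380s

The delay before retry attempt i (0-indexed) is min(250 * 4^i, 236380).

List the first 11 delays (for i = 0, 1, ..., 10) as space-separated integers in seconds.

Computing each delay:
  i=0: min(250*4^0, 236380) = 250
  i=1: min(250*4^1, 236380) = 1000
  i=2: min(250*4^2, 236380) = 4000
  i=3: min(250*4^3, 236380) = 16000
  i=4: min(250*4^4, 236380) = 64000
  i=5: min(250*4^5, 236380) = 236380
  i=6: min(250*4^6, 236380) = 236380
  i=7: min(250*4^7, 236380) = 236380
  i=8: min(250*4^8, 236380) = 236380
  i=9: min(250*4^9, 236380) = 236380
  i=10: min(250*4^10, 236380) = 236380

Answer: 250 1000 4000 16000 64000 236380 236380 236380 236380 236380 236380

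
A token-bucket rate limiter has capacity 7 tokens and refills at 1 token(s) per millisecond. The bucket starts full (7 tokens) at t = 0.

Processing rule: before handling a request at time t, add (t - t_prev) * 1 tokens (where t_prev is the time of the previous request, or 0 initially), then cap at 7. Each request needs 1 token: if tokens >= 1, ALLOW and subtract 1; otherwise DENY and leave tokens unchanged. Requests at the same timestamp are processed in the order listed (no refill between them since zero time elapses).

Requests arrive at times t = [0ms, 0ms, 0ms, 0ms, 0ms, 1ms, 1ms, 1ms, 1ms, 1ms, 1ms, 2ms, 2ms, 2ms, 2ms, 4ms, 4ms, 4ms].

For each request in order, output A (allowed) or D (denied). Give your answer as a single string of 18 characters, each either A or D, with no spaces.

Answer: AAAAAAAADDDADDDAAD

Derivation:
Simulating step by step:
  req#1 t=0ms: ALLOW
  req#2 t=0ms: ALLOW
  req#3 t=0ms: ALLOW
  req#4 t=0ms: ALLOW
  req#5 t=0ms: ALLOW
  req#6 t=1ms: ALLOW
  req#7 t=1ms: ALLOW
  req#8 t=1ms: ALLOW
  req#9 t=1ms: DENY
  req#10 t=1ms: DENY
  req#11 t=1ms: DENY
  req#12 t=2ms: ALLOW
  req#13 t=2ms: DENY
  req#14 t=2ms: DENY
  req#15 t=2ms: DENY
  req#16 t=4ms: ALLOW
  req#17 t=4ms: ALLOW
  req#18 t=4ms: DENY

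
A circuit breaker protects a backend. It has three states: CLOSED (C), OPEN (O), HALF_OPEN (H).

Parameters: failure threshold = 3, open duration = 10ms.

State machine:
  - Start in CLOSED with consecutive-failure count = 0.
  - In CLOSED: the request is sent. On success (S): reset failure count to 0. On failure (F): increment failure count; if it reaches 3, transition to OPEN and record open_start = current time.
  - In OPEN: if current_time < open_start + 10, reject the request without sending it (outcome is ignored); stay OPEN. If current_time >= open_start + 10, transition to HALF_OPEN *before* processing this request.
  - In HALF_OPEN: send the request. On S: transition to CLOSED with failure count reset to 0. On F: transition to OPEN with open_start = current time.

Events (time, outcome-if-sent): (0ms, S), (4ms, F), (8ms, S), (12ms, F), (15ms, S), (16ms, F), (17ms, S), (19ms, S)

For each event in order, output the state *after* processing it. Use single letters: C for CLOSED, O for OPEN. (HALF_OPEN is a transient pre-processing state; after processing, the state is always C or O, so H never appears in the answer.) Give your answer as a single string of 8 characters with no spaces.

Answer: CCCCCCCC

Derivation:
State after each event:
  event#1 t=0ms outcome=S: state=CLOSED
  event#2 t=4ms outcome=F: state=CLOSED
  event#3 t=8ms outcome=S: state=CLOSED
  event#4 t=12ms outcome=F: state=CLOSED
  event#5 t=15ms outcome=S: state=CLOSED
  event#6 t=16ms outcome=F: state=CLOSED
  event#7 t=17ms outcome=S: state=CLOSED
  event#8 t=19ms outcome=S: state=CLOSED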